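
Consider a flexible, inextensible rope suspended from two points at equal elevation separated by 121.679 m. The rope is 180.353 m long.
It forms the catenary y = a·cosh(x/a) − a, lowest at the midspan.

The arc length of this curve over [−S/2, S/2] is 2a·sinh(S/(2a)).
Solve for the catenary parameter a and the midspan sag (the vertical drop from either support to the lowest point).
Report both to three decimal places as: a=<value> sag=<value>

seed: a₀ = √(S³/(24(L−S))) = √(121.679³/(24·58.674)) = 35.768027
iter 1: u=1.700947  f(a)=+9.097e+00  f'(a)=-4.334e+00  a ← 35.768027 − (+9.097e+00/-4.334e+00) = 37.867160
iter 2: u=1.606656  f(a)=+8.623e-01  f'(a)=-3.548e+00  a ← 37.867160 − (+8.623e-01/-3.548e+00) = 38.110220
iter 3: u=1.596409  f(a)=+9.540e-03  f'(a)=-3.470e+00  a ← 38.110220 − (+9.540e-03/-3.470e+00) = 38.112969
iter 4: u=1.596294  f(a)=+1.196e-06  f'(a)=-3.469e+00  a ← 38.112969 − (+1.196e-06/-3.469e+00) = 38.112969
iter 5: u=1.596294  f(a)=-2.842e-14  f'(a)=-3.469e+00  a ← 38.112969 − (-2.842e-14/-3.469e+00) = 38.112969
converged: |Δa| < 1e-12 after 5 iterations
sag = a·(cosh(S/(2a)) − 1) = 38.112969·(cosh(1.596294) − 1) = 59.786977
T_max/T_min = cosh(S/(2a)) = 2.568678

a=38.113 sag=59.787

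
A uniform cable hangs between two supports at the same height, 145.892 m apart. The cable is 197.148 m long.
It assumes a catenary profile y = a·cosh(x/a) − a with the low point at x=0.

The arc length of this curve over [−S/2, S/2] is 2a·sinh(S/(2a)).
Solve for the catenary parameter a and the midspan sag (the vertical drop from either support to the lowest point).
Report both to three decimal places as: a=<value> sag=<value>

seed: a₀ = √(S³/(24(L−S))) = √(145.892³/(24·51.256)) = 50.242269
iter 1: u=1.451885  f(a)=+5.682e+00  f'(a)=-2.504e+00  a ← 50.242269 − (+5.682e+00/-2.504e+00) = 52.511137
iter 2: u=1.389153  f(a)=+4.075e-01  f'(a)=-2.157e+00  a ← 52.511137 − (+4.075e-01/-2.157e+00) = 52.700098
iter 3: u=1.384172  f(a)=+2.455e-03  f'(a)=-2.131e+00  a ← 52.700098 − (+2.455e-03/-2.131e+00) = 52.701250
iter 4: u=1.384142  f(a)=+9.026e-08  f'(a)=-2.131e+00  a ← 52.701250 − (+9.026e-08/-2.131e+00) = 52.701250
iter 5: u=1.384142  f(a)=+2.842e-14  f'(a)=-2.131e+00  a ← 52.701250 − (+2.842e-14/-2.131e+00) = 52.701250
converged: |Δa| < 1e-12 after 5 iterations
sag = a·(cosh(S/(2a)) − 1) = 52.701250·(cosh(1.384142) − 1) = 59.076454
T_max/T_min = cosh(S/(2a)) = 2.120969

a=52.701 sag=59.076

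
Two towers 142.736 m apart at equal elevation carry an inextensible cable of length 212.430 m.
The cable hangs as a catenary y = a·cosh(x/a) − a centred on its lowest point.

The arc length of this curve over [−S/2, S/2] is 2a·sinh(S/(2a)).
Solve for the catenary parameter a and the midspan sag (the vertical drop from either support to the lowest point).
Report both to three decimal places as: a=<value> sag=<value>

seed: a₀ = √(S³/(24(L−S))) = √(142.736³/(24·69.694)) = 41.696247
iter 1: u=1.711617  f(a)=+1.095e+01  f'(a)=-4.431e+00  a ← 41.696247 − (+1.095e+01/-4.431e+00) = 44.167913
iter 2: u=1.615834  f(a)=+1.049e+00  f'(a)=-3.619e+00  a ← 44.167913 − (+1.049e+00/-3.619e+00) = 44.457863
iter 3: u=1.605295  f(a)=+1.189e-02  f'(a)=-3.537e+00  a ← 44.457863 − (+1.189e-02/-3.537e+00) = 44.461223
iter 4: u=1.605174  f(a)=+1.564e-06  f'(a)=-3.536e+00  a ← 44.461223 − (+1.564e-06/-3.536e+00) = 44.461224
iter 5: u=1.605174  f(a)=+5.684e-14  f'(a)=-3.536e+00  a ← 44.461224 − (+5.684e-14/-3.536e+00) = 44.461224
converged: |Δa| < 1e-12 after 5 iterations
sag = a·(cosh(S/(2a)) − 1) = 44.461224·(cosh(1.605174) − 1) = 70.684018
T_max/T_min = cosh(S/(2a)) = 2.589790

a=44.461 sag=70.684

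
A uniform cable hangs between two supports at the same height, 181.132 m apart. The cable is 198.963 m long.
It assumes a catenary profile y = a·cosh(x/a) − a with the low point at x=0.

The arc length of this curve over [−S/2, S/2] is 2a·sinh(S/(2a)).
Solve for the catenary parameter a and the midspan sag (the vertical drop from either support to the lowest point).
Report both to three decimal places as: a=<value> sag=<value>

a=119.544 sag=35.979

seed: a₀ = √(S³/(24(L−S))) = √(181.132³/(24·17.831)) = 117.841782
iter 1: u=0.768539  f(a)=+5.341e-01  f'(a)=-3.209e-01  a ← 117.841782 − (+5.341e-01/-3.209e-01) = 119.506141
iter 2: u=0.757836  f(a)=+1.153e-02  f'(a)=-3.072e-01  a ← 119.506141 − (+1.153e-02/-3.072e-01) = 119.543661
iter 3: u=0.757598  f(a)=+5.630e-06  f'(a)=-3.069e-01  a ← 119.543661 − (+5.630e-06/-3.069e-01) = 119.543679
iter 4: u=0.757598  f(a)=+1.336e-12  f'(a)=-3.069e-01  a ← 119.543679 − (+1.336e-12/-3.069e-01) = 119.543679
converged: |Δa| < 1e-12 after 4 iterations
sag = a·(cosh(S/(2a)) − 1) = 119.543679·(cosh(0.757598) − 1) = 35.978860
T_max/T_min = cosh(S/(2a)) = 1.300968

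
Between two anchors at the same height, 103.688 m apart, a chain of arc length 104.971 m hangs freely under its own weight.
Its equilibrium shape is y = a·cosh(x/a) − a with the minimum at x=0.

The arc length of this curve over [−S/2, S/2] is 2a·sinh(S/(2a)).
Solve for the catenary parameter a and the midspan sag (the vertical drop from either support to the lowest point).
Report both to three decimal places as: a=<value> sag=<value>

seed: a₀ = √(S³/(24(L−S))) = √(103.688³/(24·1.283)) = 190.271524
iter 1: u=0.272474  f(a)=+4.771e-03  f'(a)=-1.359e-02  a ← 190.271524 − (+4.771e-03/-1.359e-02) = 190.622688
iter 2: u=0.271972  f(a)=+1.324e-05  f'(a)=-1.351e-02  a ← 190.622688 − (+1.324e-05/-1.351e-02) = 190.623668
iter 3: u=0.271970  f(a)=+1.026e-10  f'(a)=-1.351e-02  a ← 190.623668 − (+1.026e-10/-1.351e-02) = 190.623668
iter 4: u=0.271970  f(a)=+0.000e+00  f'(a)=-1.351e-02  a ← 190.623668 − (+0.000e+00/-1.351e-02) = 190.623668
converged: |Δa| < 1e-12 after 4 iterations
sag = a·(cosh(S/(2a)) − 1) = 190.623668·(cosh(0.271970) − 1) = 7.093581
T_max/T_min = cosh(S/(2a)) = 1.037212

a=190.624 sag=7.094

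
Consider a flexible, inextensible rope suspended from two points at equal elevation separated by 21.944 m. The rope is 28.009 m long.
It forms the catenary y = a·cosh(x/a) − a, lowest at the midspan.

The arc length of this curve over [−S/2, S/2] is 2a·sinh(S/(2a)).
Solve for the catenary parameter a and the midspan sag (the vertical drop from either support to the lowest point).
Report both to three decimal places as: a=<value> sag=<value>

seed: a₀ = √(S³/(24(L−S))) = √(21.944³/(24·6.065)) = 8.520256
iter 1: u=1.287755  f(a)=+5.232e-01  f'(a)=-1.674e+00  a ← 8.520256 − (+5.232e-01/-1.674e+00) = 8.832771
iter 2: u=1.242192  f(a)=+3.016e-02  f'(a)=-1.486e+00  a ← 8.832771 − (+3.016e-02/-1.486e+00) = 8.853067
iter 3: u=1.239345  f(a)=+1.138e-04  f'(a)=-1.475e+00  a ← 8.853067 − (+1.138e-04/-1.475e+00) = 8.853144
iter 4: u=1.239334  f(a)=+1.635e-09  f'(a)=-1.475e+00  a ← 8.853144 − (+1.635e-09/-1.475e+00) = 8.853144
iter 5: u=1.239334  f(a)=+7.105e-15  f'(a)=-1.475e+00  a ← 8.853144 − (+7.105e-15/-1.475e+00) = 8.853144
converged: |Δa| < 1e-12 after 5 iterations
sag = a·(cosh(S/(2a)) − 1) = 8.853144·(cosh(1.239334) − 1) = 7.715024
T_max/T_min = cosh(S/(2a)) = 1.871445

a=8.853 sag=7.715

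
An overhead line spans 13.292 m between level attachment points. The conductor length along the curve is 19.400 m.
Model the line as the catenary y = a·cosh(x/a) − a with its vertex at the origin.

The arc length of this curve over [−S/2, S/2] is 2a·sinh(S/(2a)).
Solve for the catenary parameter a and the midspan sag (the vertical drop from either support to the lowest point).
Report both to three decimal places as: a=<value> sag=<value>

a=4.254 sag=6.338

seed: a₀ = √(S³/(24(L−S))) = √(13.292³/(24·6.108)) = 4.002491
iter 1: u=1.660466  f(a)=+8.995e-01  f'(a)=-3.981e+00  a ← 4.002491 − (+8.995e-01/-3.981e+00) = 4.228443
iter 2: u=1.571737  f(a)=+8.179e-02  f'(a)=-3.287e+00  a ← 4.228443 − (+8.179e-02/-3.287e+00) = 4.253326
iter 3: u=1.562542  f(a)=+8.256e-04  f'(a)=-3.221e+00  a ← 4.253326 − (+8.256e-04/-3.221e+00) = 4.253582
iter 4: u=1.562448  f(a)=+8.601e-08  f'(a)=-3.220e+00  a ← 4.253582 − (+8.601e-08/-3.220e+00) = 4.253582
iter 5: u=1.562448  f(a)=+0.000e+00  f'(a)=-3.220e+00  a ← 4.253582 − (+0.000e+00/-3.220e+00) = 4.253582
converged: |Δa| < 1e-12 after 5 iterations
sag = a·(cosh(S/(2a)) − 1) = 4.253582·(cosh(1.562448) − 1) = 6.338064
T_max/T_min = cosh(S/(2a)) = 2.490053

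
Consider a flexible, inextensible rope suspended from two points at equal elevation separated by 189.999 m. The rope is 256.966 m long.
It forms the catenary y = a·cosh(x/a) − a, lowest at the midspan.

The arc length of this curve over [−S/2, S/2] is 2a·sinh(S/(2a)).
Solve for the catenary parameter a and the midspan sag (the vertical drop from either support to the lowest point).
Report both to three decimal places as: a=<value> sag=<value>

a=68.534 sag=77.085

seed: a₀ = √(S³/(24(L−S))) = √(189.999³/(24·66.967)) = 65.326732
iter 1: u=1.454221  f(a)=+7.448e+00  f'(a)=-2.518e+00  a ← 65.326732 − (+7.448e+00/-2.518e+00) = 68.284877
iter 2: u=1.391223  f(a)=+5.358e-01  f'(a)=-2.167e+00  a ← 68.284877 − (+5.358e-01/-2.167e+00) = 68.532068
iter 3: u=1.386205  f(a)=+3.248e-03  f'(a)=-2.141e+00  a ← 68.532068 − (+3.248e-03/-2.141e+00) = 68.533585
iter 4: u=1.386174  f(a)=+1.209e-07  f'(a)=-2.141e+00  a ← 68.533585 − (+1.209e-07/-2.141e+00) = 68.533585
iter 5: u=1.386174  f(a)=+0.000e+00  f'(a)=-2.141e+00  a ← 68.533585 − (+0.000e+00/-2.141e+00) = 68.533585
converged: |Δa| < 1e-12 after 5 iterations
sag = a·(cosh(S/(2a)) − 1) = 68.533585·(cosh(1.386174) − 1) = 77.084867
T_max/T_min = cosh(S/(2a)) = 2.124775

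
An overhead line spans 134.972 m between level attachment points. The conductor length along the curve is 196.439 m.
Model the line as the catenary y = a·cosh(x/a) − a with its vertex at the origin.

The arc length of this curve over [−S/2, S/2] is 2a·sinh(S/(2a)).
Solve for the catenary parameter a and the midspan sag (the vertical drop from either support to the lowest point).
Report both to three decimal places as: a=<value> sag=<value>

seed: a₀ = √(S³/(24(L−S))) = √(134.972³/(24·61.467)) = 40.826194
iter 1: u=1.653007  f(a)=+8.965e+00  f'(a)=-3.918e+00  a ← 40.826194 − (+8.965e+00/-3.918e+00) = 43.114190
iter 2: u=1.565285  f(a)=+8.089e-01  f'(a)=-3.241e+00  a ← 43.114190 − (+8.089e-01/-3.241e+00) = 43.363796
iter 3: u=1.556275  f(a)=+8.026e-03  f'(a)=-3.177e+00  a ← 43.363796 − (+8.026e-03/-3.177e+00) = 43.366323
iter 4: u=1.556185  f(a)=+8.076e-07  f'(a)=-3.176e+00  a ← 43.366323 − (+8.076e-07/-3.176e+00) = 43.366323
iter 5: u=1.556184  f(a)=+0.000e+00  f'(a)=-3.176e+00  a ← 43.366323 − (+0.000e+00/-3.176e+00) = 43.366323
converged: |Δa| < 1e-12 after 5 iterations
sag = a·(cosh(S/(2a)) − 1) = 43.366323·(cosh(1.556184) − 1) = 64.000842
T_max/T_min = cosh(S/(2a)) = 2.475819

a=43.366 sag=64.001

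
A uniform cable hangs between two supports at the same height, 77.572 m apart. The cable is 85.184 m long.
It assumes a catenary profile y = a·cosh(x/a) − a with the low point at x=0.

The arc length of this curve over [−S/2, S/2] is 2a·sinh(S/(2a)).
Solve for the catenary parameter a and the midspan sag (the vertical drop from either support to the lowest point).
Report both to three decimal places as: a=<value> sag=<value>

seed: a₀ = √(S³/(24(L−S))) = √(77.572³/(24·7.612)) = 50.547825
iter 1: u=0.767313  f(a)=+2.273e-01  f'(a)=-3.193e-01  a ← 50.547825 − (+2.273e-01/-3.193e-01) = 51.259569
iter 2: u=0.756659  f(a)=+4.889e-03  f'(a)=-3.057e-01  a ← 51.259569 − (+4.889e-03/-3.057e-01) = 51.275563
iter 3: u=0.756423  f(a)=+2.373e-06  f'(a)=-3.054e-01  a ← 51.275563 − (+2.373e-06/-3.054e-01) = 51.275570
iter 4: u=0.756423  f(a)=+5.826e-13  f'(a)=-3.054e-01  a ← 51.275570 − (+5.826e-13/-3.054e-01) = 51.275570
converged: |Δa| < 1e-12 after 4 iterations
sag = a·(cosh(S/(2a)) − 1) = 51.275570·(cosh(0.756423) − 1) = 15.382232
T_max/T_min = cosh(S/(2a)) = 1.299991

a=51.276 sag=15.382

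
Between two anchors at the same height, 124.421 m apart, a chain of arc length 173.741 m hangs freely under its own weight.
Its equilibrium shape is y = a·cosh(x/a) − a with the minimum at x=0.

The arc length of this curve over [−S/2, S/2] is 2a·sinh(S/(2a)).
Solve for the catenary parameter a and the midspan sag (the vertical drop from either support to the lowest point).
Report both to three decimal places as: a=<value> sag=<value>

a=42.547 sag=54.183

seed: a₀ = √(S³/(24(L−S))) = √(124.421³/(24·49.320)) = 40.338837
iter 1: u=1.542199  f(a)=+6.208e+00  f'(a)=-3.079e+00  a ← 40.338837 − (+6.208e+00/-3.079e+00) = 42.355537
iter 2: u=1.468769  f(a)=+4.960e-01  f'(a)=-2.605e+00  a ← 42.355537 − (+4.960e-01/-2.605e+00) = 42.545949
iter 3: u=1.462196  f(a)=+3.772e-03  f'(a)=-2.565e+00  a ← 42.545949 − (+3.772e-03/-2.565e+00) = 42.547420
iter 4: u=1.462145  f(a)=+2.219e-07  f'(a)=-2.565e+00  a ← 42.547420 − (+2.219e-07/-2.565e+00) = 42.547420
iter 5: u=1.462145  f(a)=-2.842e-14  f'(a)=-2.565e+00  a ← 42.547420 − (-2.842e-14/-2.565e+00) = 42.547420
converged: |Δa| < 1e-12 after 5 iterations
sag = a·(cosh(S/(2a)) − 1) = 42.547420·(cosh(1.462145) − 1) = 54.182962
T_max/T_min = cosh(S/(2a)) = 2.273472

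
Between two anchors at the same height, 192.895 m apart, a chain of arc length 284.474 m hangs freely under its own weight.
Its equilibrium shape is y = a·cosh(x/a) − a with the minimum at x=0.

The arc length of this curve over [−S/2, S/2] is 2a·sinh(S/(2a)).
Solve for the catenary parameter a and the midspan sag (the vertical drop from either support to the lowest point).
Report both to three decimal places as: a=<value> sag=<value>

a=60.839 sag=93.863

seed: a₀ = √(S³/(24(L−S))) = √(192.895³/(24·91.579)) = 57.144954
iter 1: u=1.687769  f(a)=+1.396e+01  f'(a)=-4.216e+00  a ← 57.144954 − (+1.396e+01/-4.216e+00) = 60.457020
iter 2: u=1.595307  f(a)=+1.306e+00  f'(a)=-3.461e+00  a ← 60.457020 − (+1.306e+00/-3.461e+00) = 60.834361
iter 3: u=1.585412  f(a)=+1.403e-02  f'(a)=-3.387e+00  a ← 60.834361 − (+1.403e-02/-3.387e+00) = 60.838502
iter 4: u=1.585304  f(a)=+1.657e-06  f'(a)=-3.386e+00  a ← 60.838502 − (+1.657e-06/-3.386e+00) = 60.838503
iter 5: u=1.585304  f(a)=+0.000e+00  f'(a)=-3.386e+00  a ← 60.838503 − (+0.000e+00/-3.386e+00) = 60.838503
converged: |Δa| < 1e-12 after 5 iterations
sag = a·(cosh(S/(2a)) − 1) = 60.838503·(cosh(1.585304) − 1) = 93.863429
T_max/T_min = cosh(S/(2a)) = 2.542829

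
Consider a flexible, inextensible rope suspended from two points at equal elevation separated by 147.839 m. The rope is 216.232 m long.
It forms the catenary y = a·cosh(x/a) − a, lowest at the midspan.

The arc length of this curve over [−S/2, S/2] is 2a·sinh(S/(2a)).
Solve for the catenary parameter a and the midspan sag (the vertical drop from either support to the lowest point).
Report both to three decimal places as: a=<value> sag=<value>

seed: a₀ = √(S³/(24(L−S))) = √(147.839³/(24·68.393)) = 44.368227
iter 1: u=1.666046  f(a)=+1.014e+01  f'(a)=-4.028e+00  a ← 44.368227 − (+1.014e+01/-4.028e+00) = 46.886584
iter 2: u=1.576560  f(a)=+9.278e-01  f'(a)=-3.322e+00  a ← 46.886584 − (+9.278e-01/-3.322e+00) = 47.165857
iter 3: u=1.567225  f(a)=+9.486e-03  f'(a)=-3.254e+00  a ← 47.165857 − (+9.486e-03/-3.254e+00) = 47.168772
iter 4: u=1.567128  f(a)=+1.014e-06  f'(a)=-3.254e+00  a ← 47.168772 − (+1.014e-06/-3.254e+00) = 47.168772
iter 5: u=1.567128  f(a)=-2.842e-14  f'(a)=-3.254e+00  a ← 47.168772 − (-2.842e-14/-3.254e+00) = 47.168772
converged: |Δa| < 1e-12 after 5 iterations
sag = a·(cosh(S/(2a)) − 1) = 47.168772·(cosh(1.567128) − 1) = 70.788689
T_max/T_min = cosh(S/(2a)) = 2.500753

a=47.169 sag=70.789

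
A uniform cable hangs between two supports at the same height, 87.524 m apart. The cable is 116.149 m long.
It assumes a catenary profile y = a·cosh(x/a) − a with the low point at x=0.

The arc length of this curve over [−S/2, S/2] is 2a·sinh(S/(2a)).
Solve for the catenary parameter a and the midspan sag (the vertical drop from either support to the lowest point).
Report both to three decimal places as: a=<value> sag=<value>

seed: a₀ = √(S³/(24(L−S))) = √(87.524³/(24·28.625)) = 31.240097
iter 1: u=1.400828  f(a)=+2.943e+00  f'(a)=-2.218e+00  a ← 31.240097 − (+2.943e+00/-2.218e+00) = 32.566964
iter 2: u=1.343754  f(a)=+1.979e-01  f'(a)=-1.929e+00  a ← 32.566964 − (+1.979e-01/-1.929e+00) = 32.669555
iter 3: u=1.339535  f(a)=+1.037e-03  f'(a)=-1.909e+00  a ← 32.669555 − (+1.037e-03/-1.909e+00) = 32.670099
iter 4: u=1.339512  f(a)=+2.884e-08  f'(a)=-1.909e+00  a ← 32.670099 − (+2.884e-08/-1.909e+00) = 32.670099
iter 5: u=1.339512  f(a)=+0.000e+00  f'(a)=-1.909e+00  a ← 32.670099 − (+0.000e+00/-1.909e+00) = 32.670099
converged: |Δa| < 1e-12 after 5 iterations
sag = a·(cosh(S/(2a)) − 1) = 32.670099·(cosh(1.339512) − 1) = 33.963098
T_max/T_min = cosh(S/(2a)) = 2.039577

a=32.670 sag=33.963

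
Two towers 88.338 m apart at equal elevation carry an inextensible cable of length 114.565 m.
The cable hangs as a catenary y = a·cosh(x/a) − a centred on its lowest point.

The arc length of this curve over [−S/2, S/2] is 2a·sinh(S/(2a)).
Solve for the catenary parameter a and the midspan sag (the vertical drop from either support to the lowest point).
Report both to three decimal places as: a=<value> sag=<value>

seed: a₀ = √(S³/(24(L−S))) = √(88.338³/(24·26.227)) = 33.093402
iter 1: u=1.334677  f(a)=+2.438e+00  f'(a)=-1.886e+00  a ← 33.093402 − (+2.438e+00/-1.886e+00) = 34.385886
iter 2: u=1.284510  f(a)=+1.501e-01  f'(a)=-1.660e+00  a ← 34.385886 − (+1.501e-01/-1.660e+00) = 34.476282
iter 3: u=1.281142  f(a)=+6.515e-04  f'(a)=-1.646e+00  a ← 34.476282 − (+6.515e-04/-1.646e+00) = 34.476678
iter 4: u=1.281127  f(a)=+1.239e-08  f'(a)=-1.646e+00  a ← 34.476678 − (+1.239e-08/-1.646e+00) = 34.476678
iter 5: u=1.281127  f(a)=+0.000e+00  f'(a)=-1.646e+00  a ← 34.476678 − (+0.000e+00/-1.646e+00) = 34.476678
converged: |Δa| < 1e-12 after 5 iterations
sag = a·(cosh(S/(2a)) − 1) = 34.476678·(cosh(1.281127) − 1) = 32.380828
T_max/T_min = cosh(S/(2a)) = 1.939210

a=34.477 sag=32.381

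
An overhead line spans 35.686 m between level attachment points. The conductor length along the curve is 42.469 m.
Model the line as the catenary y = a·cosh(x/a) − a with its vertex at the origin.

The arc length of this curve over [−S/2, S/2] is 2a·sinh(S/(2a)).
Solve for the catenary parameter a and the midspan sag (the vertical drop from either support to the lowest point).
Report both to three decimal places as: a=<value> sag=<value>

a=17.165 sag=10.140

seed: a₀ = √(S³/(24(L−S))) = √(35.686³/(24·6.783)) = 16.708224
iter 1: u=1.067917  f(a)=+3.975e-01  f'(a)=-9.084e-01  a ← 16.708224 − (+3.975e-01/-9.084e-01) = 17.145762
iter 2: u=1.040665  f(a)=+1.615e-02  f'(a)=-8.359e-01  a ← 17.145762 − (+1.615e-02/-8.359e-01) = 17.165079
iter 3: u=1.039494  f(a)=+2.915e-05  f'(a)=-8.329e-01  a ← 17.165079 − (+2.915e-05/-8.329e-01) = 17.165114
iter 4: u=1.039492  f(a)=+9.539e-11  f'(a)=-8.329e-01  a ← 17.165114 − (+9.539e-11/-8.329e-01) = 17.165114
iter 5: u=1.039492  f(a)=-7.105e-15  f'(a)=-8.329e-01  a ← 17.165114 − (-7.105e-15/-8.329e-01) = 17.165114
converged: |Δa| < 1e-12 after 5 iterations
sag = a·(cosh(S/(2a)) − 1) = 17.165114·(cosh(1.039492) − 1) = 10.139558
T_max/T_min = cosh(S/(2a)) = 1.590707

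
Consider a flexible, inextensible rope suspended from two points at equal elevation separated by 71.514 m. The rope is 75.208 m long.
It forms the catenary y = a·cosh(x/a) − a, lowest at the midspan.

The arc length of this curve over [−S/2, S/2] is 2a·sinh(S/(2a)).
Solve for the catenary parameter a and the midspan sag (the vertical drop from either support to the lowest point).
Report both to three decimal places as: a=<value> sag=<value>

seed: a₀ = √(S³/(24(L−S))) = √(71.514³/(24·3.694)) = 64.229204
iter 1: u=0.556709  f(a)=+5.767e-02  f'(a)=-1.186e-01  a ← 64.229204 − (+5.767e-02/-1.186e-01) = 64.715315
iter 2: u=0.552528  f(a)=+6.612e-04  f'(a)=-1.159e-01  a ← 64.715315 − (+6.612e-04/-1.159e-01) = 64.721019
iter 3: u=0.552479  f(a)=+8.918e-08  f'(a)=-1.159e-01  a ← 64.721019 − (+8.918e-08/-1.159e-01) = 64.721020
iter 4: u=0.552479  f(a)=+0.000e+00  f'(a)=-1.159e-01  a ← 64.721020 − (+0.000e+00/-1.159e-01) = 64.721020
converged: |Δa| < 1e-12 after 4 iterations
sag = a·(cosh(S/(2a)) − 1) = 64.721020·(cosh(0.552479) − 1) = 10.131310
T_max/T_min = cosh(S/(2a)) = 1.156538

a=64.721 sag=10.131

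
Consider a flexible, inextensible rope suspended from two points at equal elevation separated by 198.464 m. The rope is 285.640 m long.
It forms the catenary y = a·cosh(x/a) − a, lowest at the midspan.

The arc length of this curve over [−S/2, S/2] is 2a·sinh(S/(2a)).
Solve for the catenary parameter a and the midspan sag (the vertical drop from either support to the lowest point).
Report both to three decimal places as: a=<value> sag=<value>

a=64.804 sag=92.031

seed: a₀ = √(S³/(24(L−S))) = √(198.464³/(24·87.176)) = 61.124951
iter 1: u=1.623429  f(a)=+1.224e+01  f'(a)=-3.678e+00  a ← 61.124951 − (+1.224e+01/-3.678e+00) = 64.451235
iter 2: u=1.539645  f(a)=+1.070e+00  f'(a)=-3.061e+00  a ← 64.451235 − (+1.070e+00/-3.061e+00) = 64.800718
iter 3: u=1.531341  f(a)=+9.908e-03  f'(a)=-3.005e+00  a ← 64.800718 − (+9.908e-03/-3.005e+00) = 64.804016
iter 4: u=1.531263  f(a)=+8.673e-07  f'(a)=-3.004e+00  a ← 64.804016 − (+8.673e-07/-3.004e+00) = 64.804016
iter 5: u=1.531263  f(a)=-5.684e-14  f'(a)=-3.004e+00  a ← 64.804016 − (-5.684e-14/-3.004e+00) = 64.804016
converged: |Δa| < 1e-12 after 5 iterations
sag = a·(cosh(S/(2a)) − 1) = 64.804016·(cosh(1.531263) − 1) = 92.030651
T_max/T_min = cosh(S/(2a)) = 2.420138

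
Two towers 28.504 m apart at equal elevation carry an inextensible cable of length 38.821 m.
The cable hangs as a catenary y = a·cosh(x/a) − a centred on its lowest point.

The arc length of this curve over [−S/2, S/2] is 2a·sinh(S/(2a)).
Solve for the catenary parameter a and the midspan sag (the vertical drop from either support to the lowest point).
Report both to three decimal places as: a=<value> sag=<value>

a=10.158 sag=11.750

seed: a₀ = √(S³/(24(L−S))) = √(28.504³/(24·10.317)) = 9.671111
iter 1: u=1.473667  f(a)=+1.180e+00  f'(a)=-2.634e+00  a ← 9.671111 − (+1.180e+00/-2.634e+00) = 10.119033
iter 2: u=1.408435  f(a)=+8.693e-02  f'(a)=-2.259e+00  a ← 10.119033 − (+8.693e-02/-2.259e+00) = 10.157510
iter 3: u=1.403100  f(a)=+5.547e-04  f'(a)=-2.230e+00  a ← 10.157510 − (+5.547e-04/-2.230e+00) = 10.157759
iter 4: u=1.403065  f(a)=+2.291e-08  f'(a)=-2.230e+00  a ← 10.157759 − (+2.291e-08/-2.230e+00) = 10.157759
iter 5: u=1.403065  f(a)=+1.421e-14  f'(a)=-2.230e+00  a ← 10.157759 − (+1.421e-14/-2.230e+00) = 10.157759
converged: |Δa| < 1e-12 after 5 iterations
sag = a·(cosh(S/(2a)) − 1) = 10.157759·(cosh(1.403065) − 1) = 11.749947
T_max/T_min = cosh(S/(2a)) = 2.156746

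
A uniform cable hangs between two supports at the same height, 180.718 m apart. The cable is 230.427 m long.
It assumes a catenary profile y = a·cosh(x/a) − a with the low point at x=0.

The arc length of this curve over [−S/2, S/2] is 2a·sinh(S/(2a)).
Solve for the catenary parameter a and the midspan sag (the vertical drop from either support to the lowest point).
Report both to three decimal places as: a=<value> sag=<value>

a=73.072 sag=63.360

seed: a₀ = √(S³/(24(L−S))) = √(180.718³/(24·49.709)) = 70.336213
iter 1: u=1.284673  f(a)=+4.267e+00  f'(a)=-1.661e+00  a ← 70.336213 − (+4.267e+00/-1.661e+00) = 72.905196
iter 2: u=1.239404  f(a)=+2.449e-01  f'(a)=-1.475e+00  a ← 72.905196 − (+2.449e-01/-1.475e+00) = 73.071211
iter 3: u=1.236588  f(a)=+9.156e-04  f'(a)=-1.464e+00  a ← 73.071211 − (+9.156e-04/-1.464e+00) = 73.071837
iter 4: u=1.236578  f(a)=+1.290e-08  f'(a)=-1.464e+00  a ← 73.071837 − (+1.290e-08/-1.464e+00) = 73.071837
iter 5: u=1.236578  f(a)=-2.842e-14  f'(a)=-1.464e+00  a ← 73.071837 − (-2.842e-14/-1.464e+00) = 73.071837
converged: |Δa| < 1e-12 after 5 iterations
sag = a·(cosh(S/(2a)) − 1) = 73.071837·(cosh(1.236578) − 1) = 63.359992
T_max/T_min = cosh(S/(2a)) = 1.867092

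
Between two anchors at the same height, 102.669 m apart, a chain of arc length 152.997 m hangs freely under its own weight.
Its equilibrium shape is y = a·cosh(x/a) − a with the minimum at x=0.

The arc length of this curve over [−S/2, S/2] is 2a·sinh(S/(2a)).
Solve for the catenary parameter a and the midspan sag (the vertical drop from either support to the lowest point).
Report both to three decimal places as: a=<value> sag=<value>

a=31.925 sag=50.968

seed: a₀ = √(S³/(24(L−S))) = √(102.669³/(24·50.328)) = 29.932883
iter 1: u=1.714987  f(a)=+7.941e+00  f'(a)=-4.462e+00  a ← 29.932883 − (+7.941e+00/-4.462e+00) = 31.712826
iter 2: u=1.618730  f(a)=+7.635e-01  f'(a)=-3.641e+00  a ← 31.712826 − (+7.635e-01/-3.641e+00) = 31.922488
iter 3: u=1.608098  f(a)=+8.714e-03  f'(a)=-3.559e+00  a ← 31.922488 − (+8.714e-03/-3.559e+00) = 31.924937
iter 4: u=1.607975  f(a)=+1.164e-06  f'(a)=-3.558e+00  a ← 31.924937 − (+1.164e-06/-3.558e+00) = 31.924937
iter 5: u=1.607975  f(a)=-2.842e-14  f'(a)=-3.558e+00  a ← 31.924937 − (-2.842e-14/-3.558e+00) = 31.924937
converged: |Δa| < 1e-12 after 5 iterations
sag = a·(cosh(S/(2a)) − 1) = 31.924937·(cosh(1.607975) − 1) = 50.967898
T_max/T_min = cosh(S/(2a)) = 2.596492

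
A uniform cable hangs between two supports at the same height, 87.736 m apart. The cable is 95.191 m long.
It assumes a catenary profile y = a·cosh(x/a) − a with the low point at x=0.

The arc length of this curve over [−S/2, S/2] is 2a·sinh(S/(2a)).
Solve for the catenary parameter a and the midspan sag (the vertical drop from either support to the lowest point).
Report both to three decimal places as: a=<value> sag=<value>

seed: a₀ = √(S³/(24(L−S))) = √(87.736³/(24·7.455)) = 61.438033
iter 1: u=0.714020  f(a)=+1.924e-01  f'(a)=-2.553e-01  a ← 61.438033 − (+1.924e-01/-2.553e-01) = 62.191549
iter 2: u=0.705369  f(a)=+3.596e-03  f'(a)=-2.458e-01  a ← 62.191549 − (+3.596e-03/-2.458e-01) = 62.206179
iter 3: u=0.705203  f(a)=+1.310e-06  f'(a)=-2.456e-01  a ← 62.206179 − (+1.310e-06/-2.456e-01) = 62.206184
iter 4: u=0.705203  f(a)=+1.990e-13  f'(a)=-2.456e-01  a ← 62.206184 − (+1.990e-13/-2.456e-01) = 62.206184
converged: |Δa| < 1e-12 after 4 iterations
sag = a·(cosh(S/(2a)) − 1) = 62.206184·(cosh(0.705203) − 1) = 16.119680
T_max/T_min = cosh(S/(2a)) = 1.259133

a=62.206 sag=16.120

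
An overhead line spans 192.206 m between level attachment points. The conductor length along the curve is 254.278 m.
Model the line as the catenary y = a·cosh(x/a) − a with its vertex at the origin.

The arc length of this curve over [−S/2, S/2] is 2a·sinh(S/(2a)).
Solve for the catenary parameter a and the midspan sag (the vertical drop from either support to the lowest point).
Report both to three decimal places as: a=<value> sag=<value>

seed: a₀ = √(S³/(24(L−S))) = √(192.206³/(24·62.072)) = 69.039386
iter 1: u=1.392003  f(a)=+6.299e+00  f'(a)=-2.172e+00  a ← 69.039386 − (+6.299e+00/-2.172e+00) = 71.939943
iter 2: u=1.335878  f(a)=+4.187e-01  f'(a)=-1.892e+00  a ← 71.939943 − (+4.187e-01/-1.892e+00) = 72.161287
iter 3: u=1.331781  f(a)=+2.141e-03  f'(a)=-1.872e+00  a ← 72.161287 − (+2.141e-03/-1.872e+00) = 72.162431
iter 4: u=1.331759  f(a)=+5.665e-08  f'(a)=-1.872e+00  a ← 72.162431 − (+5.665e-08/-1.872e+00) = 72.162431
iter 5: u=1.331759  f(a)=-8.527e-14  f'(a)=-1.872e+00  a ← 72.162431 − (-8.527e-14/-1.872e+00) = 72.162431
converged: |Δa| < 1e-12 after 5 iterations
sag = a·(cosh(S/(2a)) − 1) = 72.162431·(cosh(1.331759) − 1) = 74.028341
T_max/T_min = cosh(S/(2a)) = 2.025857

a=72.162 sag=74.028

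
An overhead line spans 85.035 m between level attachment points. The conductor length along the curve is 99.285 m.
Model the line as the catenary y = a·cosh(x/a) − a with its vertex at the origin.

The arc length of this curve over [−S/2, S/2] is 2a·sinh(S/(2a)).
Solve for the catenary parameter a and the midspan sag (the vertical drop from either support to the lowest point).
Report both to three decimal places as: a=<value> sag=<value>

seed: a₀ = √(S³/(24(L−S))) = √(85.035³/(24·14.250)) = 42.401725
iter 1: u=1.002730  f(a)=+7.338e-01  f'(a)=-7.422e-01  a ← 42.401725 − (+7.338e-01/-7.422e-01) = 43.390395
iter 2: u=0.979883  f(a)=+2.645e-02  f'(a)=-6.896e-01  a ← 43.390395 − (+2.645e-02/-6.896e-01) = 43.428751
iter 3: u=0.979017  f(a)=+3.721e-05  f'(a)=-6.876e-01  a ← 43.428751 − (+3.721e-05/-6.876e-01) = 43.428805
iter 4: u=0.979016  f(a)=+7.387e-11  f'(a)=-6.876e-01  a ← 43.428805 − (+7.387e-11/-6.876e-01) = 43.428805
iter 5: u=0.979016  f(a)=+0.000e+00  f'(a)=-6.876e-01  a ← 43.428805 − (+0.000e+00/-6.876e-01) = 43.428805
converged: |Δa| < 1e-12 after 5 iterations
sag = a·(cosh(S/(2a)) − 1) = 43.428805·(cosh(0.979016) − 1) = 22.529052
T_max/T_min = cosh(S/(2a)) = 1.518758

a=43.429 sag=22.529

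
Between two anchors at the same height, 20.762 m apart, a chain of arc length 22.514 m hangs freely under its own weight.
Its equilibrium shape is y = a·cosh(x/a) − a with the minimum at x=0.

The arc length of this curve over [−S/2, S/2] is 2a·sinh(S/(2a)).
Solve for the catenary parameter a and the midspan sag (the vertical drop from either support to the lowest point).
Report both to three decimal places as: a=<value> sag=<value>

a=14.770 sag=3.801

seed: a₀ = √(S³/(24(L−S))) = √(20.762³/(24·1.752)) = 14.589188
iter 1: u=0.711554  f(a)=+4.489e-02  f'(a)=-2.526e-01  a ← 14.589188 − (+4.489e-02/-2.526e-01) = 14.766932
iter 2: u=0.702990  f(a)=+8.336e-04  f'(a)=-2.433e-01  a ← 14.766932 − (+8.336e-04/-2.433e-01) = 14.770359
iter 3: u=0.702827  f(a)=+2.995e-07  f'(a)=-2.431e-01  a ← 14.770359 − (+2.995e-07/-2.431e-01) = 14.770360
iter 4: u=0.702826  f(a)=+3.553e-14  f'(a)=-2.431e-01  a ← 14.770360 − (+3.553e-14/-2.431e-01) = 14.770360
converged: |Δa| < 1e-12 after 4 iterations
sag = a·(cosh(S/(2a)) − 1) = 14.770360·(cosh(0.702826) − 1) = 3.800682
T_max/T_min = cosh(S/(2a)) = 1.257318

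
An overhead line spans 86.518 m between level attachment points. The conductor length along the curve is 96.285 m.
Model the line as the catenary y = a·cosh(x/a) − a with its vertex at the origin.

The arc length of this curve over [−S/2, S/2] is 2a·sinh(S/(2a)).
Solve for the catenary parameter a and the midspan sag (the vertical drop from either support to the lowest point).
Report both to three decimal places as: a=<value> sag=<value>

a=53.430 sag=18.490

seed: a₀ = √(S³/(24(L−S))) = √(86.518³/(24·9.767)) = 52.562195
iter 1: u=0.823006  f(a)=+3.362e-01  f'(a)=-3.974e-01  a ← 52.562195 − (+3.362e-01/-3.974e-01) = 53.408049
iter 2: u=0.809972  f(a)=+8.286e-03  f'(a)=-3.780e-01  a ← 53.408049 − (+8.286e-03/-3.780e-01) = 53.429968
iter 3: u=0.809639  f(a)=+5.317e-06  f'(a)=-3.776e-01  a ← 53.429968 − (+5.317e-06/-3.776e-01) = 53.429982
iter 4: u=0.809639  f(a)=+2.174e-12  f'(a)=-3.776e-01  a ← 53.429982 − (+2.174e-12/-3.776e-01) = 53.429982
converged: |Δa| < 1e-12 after 4 iterations
sag = a·(cosh(S/(2a)) − 1) = 53.429982·(cosh(0.809639) − 1) = 18.489857
T_max/T_min = cosh(S/(2a)) = 1.346058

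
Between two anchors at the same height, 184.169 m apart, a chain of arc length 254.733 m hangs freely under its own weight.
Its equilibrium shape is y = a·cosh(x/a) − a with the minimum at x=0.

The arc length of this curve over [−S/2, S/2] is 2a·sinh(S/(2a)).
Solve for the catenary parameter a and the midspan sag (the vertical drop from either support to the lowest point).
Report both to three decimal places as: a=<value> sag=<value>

a=63.955 sag=78.567

seed: a₀ = √(S³/(24(L−S))) = √(184.169³/(24·70.564)) = 60.733398
iter 1: u=1.516209  f(a)=+8.569e+00  f'(a)=-2.904e+00  a ← 60.733398 − (+8.569e+00/-2.904e+00) = 63.684582
iter 2: u=1.445947  f(a)=+6.642e-01  f'(a)=-2.470e+00  a ← 63.684582 − (+6.642e-01/-2.470e+00) = 63.953546
iter 3: u=1.439865  f(a)=+4.731e-03  f'(a)=-2.434e+00  a ← 63.953546 − (+4.731e-03/-2.434e+00) = 63.955490
iter 4: u=1.439822  f(a)=+2.439e-07  f'(a)=-2.434e+00  a ← 63.955490 − (+2.439e-07/-2.434e+00) = 63.955490
iter 5: u=1.439822  f(a)=+2.842e-14  f'(a)=-2.434e+00  a ← 63.955490 − (+2.842e-14/-2.434e+00) = 63.955490
converged: |Δa| < 1e-12 after 5 iterations
sag = a·(cosh(S/(2a)) − 1) = 63.955490·(cosh(1.439822) − 1) = 78.566543
T_max/T_min = cosh(S/(2a)) = 2.228457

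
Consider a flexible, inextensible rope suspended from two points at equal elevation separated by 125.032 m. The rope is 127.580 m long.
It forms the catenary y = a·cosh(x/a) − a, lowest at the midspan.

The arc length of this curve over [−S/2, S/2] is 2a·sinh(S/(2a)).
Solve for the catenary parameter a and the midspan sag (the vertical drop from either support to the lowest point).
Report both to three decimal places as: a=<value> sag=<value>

seed: a₀ = √(S³/(24(L−S))) = √(125.032³/(24·2.548)) = 178.783088
iter 1: u=0.349675  f(a)=+1.562e-02  f'(a)=-2.885e-02  a ← 178.783088 − (+1.562e-02/-2.885e-02) = 179.324540
iter 2: u=0.348619  f(a)=+7.126e-05  f'(a)=-2.859e-02  a ← 179.324540 − (+7.126e-05/-2.859e-02) = 179.327032
iter 3: u=0.348614  f(a)=+1.498e-09  f'(a)=-2.859e-02  a ← 179.327032 − (+1.498e-09/-2.859e-02) = 179.327032
iter 4: u=0.348614  f(a)=+1.421e-14  f'(a)=-2.859e-02  a ← 179.327032 − (+1.421e-14/-2.859e-02) = 179.327032
converged: |Δa| < 1e-12 after 4 iterations
sag = a·(cosh(S/(2a)) − 1) = 179.327032·(cosh(0.348614) − 1) = 11.007801
T_max/T_min = cosh(S/(2a)) = 1.061384

a=179.327 sag=11.008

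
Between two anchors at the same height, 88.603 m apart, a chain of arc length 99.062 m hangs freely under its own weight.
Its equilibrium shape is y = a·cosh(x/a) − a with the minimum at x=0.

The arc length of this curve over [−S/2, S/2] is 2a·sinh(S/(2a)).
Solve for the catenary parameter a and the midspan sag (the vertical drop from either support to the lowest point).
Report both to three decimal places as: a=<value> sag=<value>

seed: a₀ = √(S³/(24(L−S))) = √(88.603³/(24·10.459)) = 52.640734
iter 1: u=0.841582  f(a)=+3.767e-01  f'(a)=-4.262e-01  a ← 52.640734 − (+3.767e-01/-4.262e-01) = 53.524494
iter 2: u=0.827686  f(a)=+9.696e-03  f'(a)=-4.046e-01  a ← 53.524494 − (+9.696e-03/-4.046e-01) = 53.548461
iter 3: u=0.827316  f(a)=+6.800e-06  f'(a)=-4.040e-01  a ← 53.548461 − (+6.800e-06/-4.040e-01) = 53.548478
iter 4: u=0.827316  f(a)=+3.354e-12  f'(a)=-4.040e-01  a ← 53.548478 − (+3.354e-12/-4.040e-01) = 53.548478
converged: |Δa| < 1e-12 after 4 iterations
sag = a·(cosh(S/(2a)) − 1) = 53.548478·(cosh(0.827316) − 1) = 19.395058
T_max/T_min = cosh(S/(2a)) = 1.362196

a=53.548 sag=19.395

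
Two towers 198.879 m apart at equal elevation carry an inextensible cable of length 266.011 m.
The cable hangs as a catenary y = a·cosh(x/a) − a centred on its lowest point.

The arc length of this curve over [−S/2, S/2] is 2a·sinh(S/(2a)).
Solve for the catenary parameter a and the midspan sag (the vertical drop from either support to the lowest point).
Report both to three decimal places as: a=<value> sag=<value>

seed: a₀ = √(S³/(24(L−S))) = √(198.879³/(24·67.132)) = 69.873577
iter 1: u=1.423135  f(a)=+7.135e+00  f'(a)=-2.340e+00  a ← 69.873577 − (+7.135e+00/-2.340e+00) = 72.922978
iter 2: u=1.363624  f(a)=+4.937e-01  f'(a)=-2.026e+00  a ← 72.922978 − (+4.937e-01/-2.026e+00) = 73.166612
iter 3: u=1.359083  f(a)=+2.752e-03  f'(a)=-2.004e+00  a ← 73.166612 − (+2.752e-03/-2.004e+00) = 73.167985
iter 4: u=1.359058  f(a)=+8.654e-08  f'(a)=-2.004e+00  a ← 73.167985 − (+8.654e-08/-2.004e+00) = 73.167985
iter 5: u=1.359058  f(a)=+5.684e-14  f'(a)=-2.004e+00  a ← 73.167985 − (+5.684e-14/-2.004e+00) = 73.167985
converged: |Δa| < 1e-12 after 5 iterations
sag = a·(cosh(S/(2a)) − 1) = 73.167985·(cosh(1.359058) − 1) = 78.634574
T_max/T_min = cosh(S/(2a)) = 2.074713

a=73.168 sag=78.635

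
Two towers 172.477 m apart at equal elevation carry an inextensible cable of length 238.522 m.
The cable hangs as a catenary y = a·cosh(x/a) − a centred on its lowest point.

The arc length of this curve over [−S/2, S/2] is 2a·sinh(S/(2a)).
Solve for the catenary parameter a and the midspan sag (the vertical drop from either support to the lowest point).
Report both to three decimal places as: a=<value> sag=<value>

seed: a₀ = √(S³/(24(L−S))) = √(172.477³/(24·66.045)) = 56.894619
iter 1: u=1.515758  f(a)=+8.016e+00  f'(a)=-2.901e+00  a ← 56.894619 − (+8.016e+00/-2.901e+00) = 59.657890
iter 2: u=1.445551  f(a)=+6.210e-01  f'(a)=-2.467e+00  a ← 59.657890 − (+6.210e-01/-2.467e+00) = 59.909573
iter 3: u=1.439478  f(a)=+4.418e-03  f'(a)=-2.432e+00  a ← 59.909573 − (+4.418e-03/-2.432e+00) = 59.911390
iter 4: u=1.439434  f(a)=+2.272e-07  f'(a)=-2.432e+00  a ← 59.911390 − (+2.272e-07/-2.432e+00) = 59.911390
iter 5: u=1.439434  f(a)=+2.842e-14  f'(a)=-2.432e+00  a ← 59.911390 − (+2.842e-14/-2.432e+00) = 59.911390
converged: |Δa| < 1e-12 after 5 iterations
sag = a·(cosh(S/(2a)) − 1) = 59.911390·(cosh(1.439434) − 1) = 73.552316
T_max/T_min = cosh(S/(2a)) = 2.227685

a=59.911 sag=73.552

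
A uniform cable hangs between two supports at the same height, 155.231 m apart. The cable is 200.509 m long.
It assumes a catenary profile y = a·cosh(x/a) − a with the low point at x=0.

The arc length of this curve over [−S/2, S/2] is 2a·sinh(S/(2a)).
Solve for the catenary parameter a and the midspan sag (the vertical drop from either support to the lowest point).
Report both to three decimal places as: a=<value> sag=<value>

a=61.082 sag=56.315

seed: a₀ = √(S³/(24(L−S))) = √(155.231³/(24·45.278)) = 58.670318
iter 1: u=1.322909  f(a)=+4.131e+00  f'(a)=-1.831e+00  a ← 58.670318 − (+4.131e+00/-1.831e+00) = 60.926526
iter 2: u=1.273920  f(a)=+2.503e-01  f'(a)=-1.615e+00  a ← 60.926526 − (+2.503e-01/-1.615e+00) = 61.081455
iter 3: u=1.270688  f(a)=+1.049e-03  f'(a)=-1.602e+00  a ← 61.081455 − (+1.049e-03/-1.602e+00) = 61.082111
iter 4: u=1.270675  f(a)=+1.862e-08  f'(a)=-1.602e+00  a ← 61.082111 − (+1.862e-08/-1.602e+00) = 61.082111
iter 5: u=1.270675  f(a)=+2.842e-14  f'(a)=-1.602e+00  a ← 61.082111 − (+2.842e-14/-1.602e+00) = 61.082111
converged: |Δa| < 1e-12 after 5 iterations
sag = a·(cosh(S/(2a)) − 1) = 61.082111·(cosh(1.270675) − 1) = 56.314606
T_max/T_min = cosh(S/(2a)) = 1.921949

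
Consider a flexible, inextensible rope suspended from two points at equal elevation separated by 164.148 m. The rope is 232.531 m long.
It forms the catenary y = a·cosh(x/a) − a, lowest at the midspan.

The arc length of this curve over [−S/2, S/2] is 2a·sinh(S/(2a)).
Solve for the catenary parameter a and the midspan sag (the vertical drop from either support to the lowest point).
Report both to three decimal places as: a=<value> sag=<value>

seed: a₀ = √(S³/(24(L−S))) = √(164.148³/(24·68.383)) = 51.912710
iter 1: u=1.581000  f(a)=+9.073e+00  f'(a)=-3.355e+00  a ← 51.912710 − (+9.073e+00/-3.355e+00) = 54.617339
iter 2: u=1.502710  f(a)=+7.573e-01  f'(a)=-2.816e+00  a ← 54.617339 − (+7.573e-01/-2.816e+00) = 54.886259
iter 3: u=1.495347  f(a)=+6.337e-03  f'(a)=-2.769e+00  a ← 54.886259 − (+6.337e-03/-2.769e+00) = 54.888547
iter 4: u=1.495285  f(a)=+4.520e-07  f'(a)=-2.769e+00  a ← 54.888547 − (+4.520e-07/-2.769e+00) = 54.888547
iter 5: u=1.495285  f(a)=+2.842e-14  f'(a)=-2.769e+00  a ← 54.888547 − (+2.842e-14/-2.769e+00) = 54.888547
converged: |Δa| < 1e-12 after 5 iterations
sag = a·(cosh(S/(2a)) − 1) = 54.888547·(cosh(1.495285) − 1) = 73.682130
T_max/T_min = cosh(S/(2a)) = 2.342395

a=54.889 sag=73.682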